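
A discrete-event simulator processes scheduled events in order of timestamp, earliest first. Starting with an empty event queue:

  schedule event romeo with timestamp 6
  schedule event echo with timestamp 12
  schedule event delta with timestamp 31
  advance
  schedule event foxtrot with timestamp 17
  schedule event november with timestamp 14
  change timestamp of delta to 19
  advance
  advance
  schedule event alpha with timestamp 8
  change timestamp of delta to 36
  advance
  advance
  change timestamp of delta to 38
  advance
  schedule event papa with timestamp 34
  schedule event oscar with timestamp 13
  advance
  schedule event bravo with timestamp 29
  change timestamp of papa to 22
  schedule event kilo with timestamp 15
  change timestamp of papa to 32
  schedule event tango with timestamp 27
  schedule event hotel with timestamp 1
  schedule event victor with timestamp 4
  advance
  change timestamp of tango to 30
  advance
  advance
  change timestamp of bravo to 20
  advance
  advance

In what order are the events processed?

romeo, echo, november, alpha, foxtrot, delta, oscar, hotel, victor, kilo, bravo, tango

add romeo (timestamp 6) → {romeo:6}
add echo (timestamp 12) → {romeo:6, echo:12}
add delta (timestamp 31) → {romeo:6, echo:12, delta:31}
advance → romeo; now {echo:12, delta:31}
add foxtrot (timestamp 17) → {echo:12, foxtrot:17, delta:31}
add november (timestamp 14) → {echo:12, november:14, foxtrot:17, delta:31}
update delta to timestamp 19 → {echo:12, november:14, foxtrot:17, delta:19}
advance → echo; now {november:14, foxtrot:17, delta:19}
advance → november; now {foxtrot:17, delta:19}
add alpha (timestamp 8) → {alpha:8, foxtrot:17, delta:19}
update delta to timestamp 36 → {alpha:8, foxtrot:17, delta:36}
advance → alpha; now {foxtrot:17, delta:36}
advance → foxtrot; now {delta:36}
update delta to timestamp 38 → {delta:38}
advance → delta; now {}
add papa (timestamp 34) → {papa:34}
add oscar (timestamp 13) → {oscar:13, papa:34}
advance → oscar; now {papa:34}
add bravo (timestamp 29) → {bravo:29, papa:34}
update papa to timestamp 22 → {papa:22, bravo:29}
add kilo (timestamp 15) → {kilo:15, papa:22, bravo:29}
update papa to timestamp 32 → {kilo:15, bravo:29, papa:32}
add tango (timestamp 27) → {kilo:15, tango:27, bravo:29, papa:32}
add hotel (timestamp 1) → {hotel:1, kilo:15, tango:27, bravo:29, papa:32}
add victor (timestamp 4) → {hotel:1, victor:4, kilo:15, tango:27, bravo:29, papa:32}
advance → hotel; now {victor:4, kilo:15, tango:27, bravo:29, papa:32}
update tango to timestamp 30 → {victor:4, kilo:15, bravo:29, tango:30, papa:32}
advance → victor; now {kilo:15, bravo:29, tango:30, papa:32}
advance → kilo; now {bravo:29, tango:30, papa:32}
update bravo to timestamp 20 → {bravo:20, tango:30, papa:32}
advance → bravo; now {tango:30, papa:32}
advance → tango; now {papa:32}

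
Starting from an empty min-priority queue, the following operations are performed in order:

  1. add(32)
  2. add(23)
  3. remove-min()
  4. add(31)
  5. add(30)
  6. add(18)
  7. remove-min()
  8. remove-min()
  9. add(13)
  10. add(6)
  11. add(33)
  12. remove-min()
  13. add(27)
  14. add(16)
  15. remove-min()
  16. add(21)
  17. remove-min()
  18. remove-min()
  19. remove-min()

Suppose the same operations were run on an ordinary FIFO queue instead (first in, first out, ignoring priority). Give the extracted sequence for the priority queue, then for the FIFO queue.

insert 32 → {32}
insert 23 → {23, 32}
remove-min → 23; now {32}
insert 31 → {31, 32}
insert 30 → {30, 31, 32}
insert 18 → {18, 30, 31, 32}
remove-min → 18; now {30, 31, 32}
remove-min → 30; now {31, 32}
insert 13 → {13, 31, 32}
insert 6 → {6, 13, 31, 32}
insert 33 → {6, 13, 31, 32, 33}
remove-min → 6; now {13, 31, 32, 33}
insert 27 → {13, 27, 31, 32, 33}
insert 16 → {13, 16, 27, 31, 32, 33}
remove-min → 13; now {16, 27, 31, 32, 33}
insert 21 → {16, 21, 27, 31, 32, 33}
remove-min → 16; now {21, 27, 31, 32, 33}
remove-min → 21; now {27, 31, 32, 33}
remove-min → 27; now {31, 32, 33}

priority queue: 23 → 18 → 30 → 6 → 13 → 16 → 21 → 27; FIFO queue: [32, 23, 31, 30, 18, 13, 6, 33]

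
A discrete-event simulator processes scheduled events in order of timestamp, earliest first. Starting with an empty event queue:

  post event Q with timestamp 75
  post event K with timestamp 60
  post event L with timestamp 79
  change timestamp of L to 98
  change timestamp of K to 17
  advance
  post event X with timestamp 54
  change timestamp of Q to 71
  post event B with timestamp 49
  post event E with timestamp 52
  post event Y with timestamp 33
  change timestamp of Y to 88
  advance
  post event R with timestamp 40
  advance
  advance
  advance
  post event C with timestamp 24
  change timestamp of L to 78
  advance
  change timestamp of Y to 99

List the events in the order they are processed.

[K, B, R, E, X, C]

add Q (timestamp 75) → {Q:75}
add K (timestamp 60) → {K:60, Q:75}
add L (timestamp 79) → {K:60, Q:75, L:79}
update L to timestamp 98 → {K:60, Q:75, L:98}
update K to timestamp 17 → {K:17, Q:75, L:98}
advance → K; now {Q:75, L:98}
add X (timestamp 54) → {X:54, Q:75, L:98}
update Q to timestamp 71 → {X:54, Q:71, L:98}
add B (timestamp 49) → {B:49, X:54, Q:71, L:98}
add E (timestamp 52) → {B:49, E:52, X:54, Q:71, L:98}
add Y (timestamp 33) → {Y:33, B:49, E:52, X:54, Q:71, L:98}
update Y to timestamp 88 → {B:49, E:52, X:54, Q:71, Y:88, L:98}
advance → B; now {E:52, X:54, Q:71, Y:88, L:98}
add R (timestamp 40) → {R:40, E:52, X:54, Q:71, Y:88, L:98}
advance → R; now {E:52, X:54, Q:71, Y:88, L:98}
advance → E; now {X:54, Q:71, Y:88, L:98}
advance → X; now {Q:71, Y:88, L:98}
add C (timestamp 24) → {C:24, Q:71, Y:88, L:98}
update L to timestamp 78 → {C:24, Q:71, L:78, Y:88}
advance → C; now {Q:71, L:78, Y:88}
update Y to timestamp 99 → {Q:71, L:78, Y:99}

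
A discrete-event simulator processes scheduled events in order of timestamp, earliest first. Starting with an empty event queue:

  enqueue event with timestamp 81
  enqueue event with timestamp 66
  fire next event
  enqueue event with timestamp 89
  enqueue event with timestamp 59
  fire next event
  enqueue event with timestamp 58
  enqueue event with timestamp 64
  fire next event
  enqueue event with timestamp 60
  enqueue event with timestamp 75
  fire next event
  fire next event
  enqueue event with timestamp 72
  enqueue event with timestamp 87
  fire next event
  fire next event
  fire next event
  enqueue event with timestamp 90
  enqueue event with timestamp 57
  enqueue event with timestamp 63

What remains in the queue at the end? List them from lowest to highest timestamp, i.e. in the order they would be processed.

57, 63, 87, 89, 90

insert 81 → {81}
insert 66 → {66, 81}
fire next event → 66; now {81}
insert 89 → {81, 89}
insert 59 → {59, 81, 89}
fire next event → 59; now {81, 89}
insert 58 → {58, 81, 89}
insert 64 → {58, 64, 81, 89}
fire next event → 58; now {64, 81, 89}
insert 60 → {60, 64, 81, 89}
insert 75 → {60, 64, 75, 81, 89}
fire next event → 60; now {64, 75, 81, 89}
fire next event → 64; now {75, 81, 89}
insert 72 → {72, 75, 81, 89}
insert 87 → {72, 75, 81, 87, 89}
fire next event → 72; now {75, 81, 87, 89}
fire next event → 75; now {81, 87, 89}
fire next event → 81; now {87, 89}
insert 90 → {87, 89, 90}
insert 57 → {57, 87, 89, 90}
insert 63 → {57, 63, 87, 89, 90}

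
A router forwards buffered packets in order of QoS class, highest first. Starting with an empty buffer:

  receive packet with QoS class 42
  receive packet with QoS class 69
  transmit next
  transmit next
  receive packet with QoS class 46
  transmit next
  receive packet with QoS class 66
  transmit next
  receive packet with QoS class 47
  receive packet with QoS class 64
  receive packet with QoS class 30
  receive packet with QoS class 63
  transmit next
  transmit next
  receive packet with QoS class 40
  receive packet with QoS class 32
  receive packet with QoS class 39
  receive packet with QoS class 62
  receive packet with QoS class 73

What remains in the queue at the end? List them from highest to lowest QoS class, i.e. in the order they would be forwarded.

[73, 62, 47, 40, 39, 32, 30]

insert 42 → {42}
insert 69 → {69, 42}
transmit next → 69; now {42}
transmit next → 42; now {}
insert 46 → {46}
transmit next → 46; now {}
insert 66 → {66}
transmit next → 66; now {}
insert 47 → {47}
insert 64 → {64, 47}
insert 30 → {64, 47, 30}
insert 63 → {64, 63, 47, 30}
transmit next → 64; now {63, 47, 30}
transmit next → 63; now {47, 30}
insert 40 → {47, 40, 30}
insert 32 → {47, 40, 32, 30}
insert 39 → {47, 40, 39, 32, 30}
insert 62 → {62, 47, 40, 39, 32, 30}
insert 73 → {73, 62, 47, 40, 39, 32, 30}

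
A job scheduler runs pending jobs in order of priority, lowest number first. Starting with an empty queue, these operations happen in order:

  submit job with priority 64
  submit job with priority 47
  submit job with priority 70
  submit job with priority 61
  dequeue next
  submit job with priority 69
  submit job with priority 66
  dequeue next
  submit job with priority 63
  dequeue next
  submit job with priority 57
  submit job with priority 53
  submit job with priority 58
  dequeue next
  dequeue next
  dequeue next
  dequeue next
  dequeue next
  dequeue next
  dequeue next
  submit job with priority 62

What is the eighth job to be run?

66

insert 64 → {64}
insert 47 → {47, 64}
insert 70 → {47, 64, 70}
insert 61 → {47, 61, 64, 70}
dequeue next → 47; now {61, 64, 70}
insert 69 → {61, 64, 69, 70}
insert 66 → {61, 64, 66, 69, 70}
dequeue next → 61; now {64, 66, 69, 70}
insert 63 → {63, 64, 66, 69, 70}
dequeue next → 63; now {64, 66, 69, 70}
insert 57 → {57, 64, 66, 69, 70}
insert 53 → {53, 57, 64, 66, 69, 70}
insert 58 → {53, 57, 58, 64, 66, 69, 70}
dequeue next → 53; now {57, 58, 64, 66, 69, 70}
dequeue next → 57; now {58, 64, 66, 69, 70}
dequeue next → 58; now {64, 66, 69, 70}
dequeue next → 64; now {66, 69, 70}
dequeue next → 66; now {69, 70}
dequeue next → 69; now {70}
dequeue next → 70; now {}
insert 62 → {62}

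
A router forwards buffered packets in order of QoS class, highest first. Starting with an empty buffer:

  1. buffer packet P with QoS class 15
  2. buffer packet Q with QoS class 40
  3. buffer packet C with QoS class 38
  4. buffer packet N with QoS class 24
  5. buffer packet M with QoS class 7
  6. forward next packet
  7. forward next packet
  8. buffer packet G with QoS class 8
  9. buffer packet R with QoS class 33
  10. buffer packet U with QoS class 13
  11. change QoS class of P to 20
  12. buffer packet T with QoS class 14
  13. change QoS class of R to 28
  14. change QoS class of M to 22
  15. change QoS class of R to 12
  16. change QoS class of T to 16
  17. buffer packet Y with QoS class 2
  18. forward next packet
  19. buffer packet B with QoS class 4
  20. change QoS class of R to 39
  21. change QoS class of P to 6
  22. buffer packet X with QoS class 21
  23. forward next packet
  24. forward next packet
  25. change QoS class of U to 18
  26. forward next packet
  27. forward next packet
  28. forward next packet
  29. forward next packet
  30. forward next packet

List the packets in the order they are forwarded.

add P (QoS class 15) → {P:15}
add Q (QoS class 40) → {Q:40, P:15}
add C (QoS class 38) → {Q:40, C:38, P:15}
add N (QoS class 24) → {Q:40, C:38, N:24, P:15}
add M (QoS class 7) → {Q:40, C:38, N:24, P:15, M:7}
forward next packet → Q; now {C:38, N:24, P:15, M:7}
forward next packet → C; now {N:24, P:15, M:7}
add G (QoS class 8) → {N:24, P:15, G:8, M:7}
add R (QoS class 33) → {R:33, N:24, P:15, G:8, M:7}
add U (QoS class 13) → {R:33, N:24, P:15, U:13, G:8, M:7}
update P to QoS class 20 → {R:33, N:24, P:20, U:13, G:8, M:7}
add T (QoS class 14) → {R:33, N:24, P:20, T:14, U:13, G:8, M:7}
update R to QoS class 28 → {R:28, N:24, P:20, T:14, U:13, G:8, M:7}
update M to QoS class 22 → {R:28, N:24, M:22, P:20, T:14, U:13, G:8}
update R to QoS class 12 → {N:24, M:22, P:20, T:14, U:13, R:12, G:8}
update T to QoS class 16 → {N:24, M:22, P:20, T:16, U:13, R:12, G:8}
add Y (QoS class 2) → {N:24, M:22, P:20, T:16, U:13, R:12, G:8, Y:2}
forward next packet → N; now {M:22, P:20, T:16, U:13, R:12, G:8, Y:2}
add B (QoS class 4) → {M:22, P:20, T:16, U:13, R:12, G:8, B:4, Y:2}
update R to QoS class 39 → {R:39, M:22, P:20, T:16, U:13, G:8, B:4, Y:2}
update P to QoS class 6 → {R:39, M:22, T:16, U:13, G:8, P:6, B:4, Y:2}
add X (QoS class 21) → {R:39, M:22, X:21, T:16, U:13, G:8, P:6, B:4, Y:2}
forward next packet → R; now {M:22, X:21, T:16, U:13, G:8, P:6, B:4, Y:2}
forward next packet → M; now {X:21, T:16, U:13, G:8, P:6, B:4, Y:2}
update U to QoS class 18 → {X:21, U:18, T:16, G:8, P:6, B:4, Y:2}
forward next packet → X; now {U:18, T:16, G:8, P:6, B:4, Y:2}
forward next packet → U; now {T:16, G:8, P:6, B:4, Y:2}
forward next packet → T; now {G:8, P:6, B:4, Y:2}
forward next packet → G; now {P:6, B:4, Y:2}
forward next packet → P; now {B:4, Y:2}

[Q, C, N, R, M, X, U, T, G, P]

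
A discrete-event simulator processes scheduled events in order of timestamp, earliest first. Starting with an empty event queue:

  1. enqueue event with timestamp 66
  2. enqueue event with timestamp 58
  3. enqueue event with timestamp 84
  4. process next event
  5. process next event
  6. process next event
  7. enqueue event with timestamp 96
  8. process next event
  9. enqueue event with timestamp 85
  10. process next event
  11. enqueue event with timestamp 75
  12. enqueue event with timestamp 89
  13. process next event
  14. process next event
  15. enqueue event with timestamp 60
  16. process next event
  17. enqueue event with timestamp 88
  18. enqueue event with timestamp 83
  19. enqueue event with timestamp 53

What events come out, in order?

58 → 66 → 84 → 96 → 85 → 75 → 89 → 60

insert 66 → {66}
insert 58 → {58, 66}
insert 84 → {58, 66, 84}
process next event → 58; now {66, 84}
process next event → 66; now {84}
process next event → 84; now {}
insert 96 → {96}
process next event → 96; now {}
insert 85 → {85}
process next event → 85; now {}
insert 75 → {75}
insert 89 → {75, 89}
process next event → 75; now {89}
process next event → 89; now {}
insert 60 → {60}
process next event → 60; now {}
insert 88 → {88}
insert 83 → {83, 88}
insert 53 → {53, 83, 88}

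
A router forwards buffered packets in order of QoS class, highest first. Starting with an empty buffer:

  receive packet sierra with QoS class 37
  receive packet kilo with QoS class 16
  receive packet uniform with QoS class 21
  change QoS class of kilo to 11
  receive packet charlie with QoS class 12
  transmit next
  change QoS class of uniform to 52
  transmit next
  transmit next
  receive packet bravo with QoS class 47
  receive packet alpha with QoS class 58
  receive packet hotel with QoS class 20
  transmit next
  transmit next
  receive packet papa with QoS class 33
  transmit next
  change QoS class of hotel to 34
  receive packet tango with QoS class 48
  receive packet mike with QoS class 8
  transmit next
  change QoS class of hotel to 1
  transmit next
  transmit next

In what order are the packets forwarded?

add sierra (QoS class 37) → {sierra:37}
add kilo (QoS class 16) → {sierra:37, kilo:16}
add uniform (QoS class 21) → {sierra:37, uniform:21, kilo:16}
update kilo to QoS class 11 → {sierra:37, uniform:21, kilo:11}
add charlie (QoS class 12) → {sierra:37, uniform:21, charlie:12, kilo:11}
transmit next → sierra; now {uniform:21, charlie:12, kilo:11}
update uniform to QoS class 52 → {uniform:52, charlie:12, kilo:11}
transmit next → uniform; now {charlie:12, kilo:11}
transmit next → charlie; now {kilo:11}
add bravo (QoS class 47) → {bravo:47, kilo:11}
add alpha (QoS class 58) → {alpha:58, bravo:47, kilo:11}
add hotel (QoS class 20) → {alpha:58, bravo:47, hotel:20, kilo:11}
transmit next → alpha; now {bravo:47, hotel:20, kilo:11}
transmit next → bravo; now {hotel:20, kilo:11}
add papa (QoS class 33) → {papa:33, hotel:20, kilo:11}
transmit next → papa; now {hotel:20, kilo:11}
update hotel to QoS class 34 → {hotel:34, kilo:11}
add tango (QoS class 48) → {tango:48, hotel:34, kilo:11}
add mike (QoS class 8) → {tango:48, hotel:34, kilo:11, mike:8}
transmit next → tango; now {hotel:34, kilo:11, mike:8}
update hotel to QoS class 1 → {kilo:11, mike:8, hotel:1}
transmit next → kilo; now {mike:8, hotel:1}
transmit next → mike; now {hotel:1}

sierra, uniform, charlie, alpha, bravo, papa, tango, kilo, mike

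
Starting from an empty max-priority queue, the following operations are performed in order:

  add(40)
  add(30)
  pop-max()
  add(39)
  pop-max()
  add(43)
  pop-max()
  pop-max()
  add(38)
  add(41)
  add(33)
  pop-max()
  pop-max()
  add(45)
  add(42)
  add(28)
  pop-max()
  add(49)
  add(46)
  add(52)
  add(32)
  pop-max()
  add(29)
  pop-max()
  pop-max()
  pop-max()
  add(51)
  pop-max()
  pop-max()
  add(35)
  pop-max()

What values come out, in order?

40, 39, 43, 30, 41, 38, 45, 52, 49, 46, 42, 51, 33, 35

insert 40 → {40}
insert 30 → {40, 30}
pop-max → 40; now {30}
insert 39 → {39, 30}
pop-max → 39; now {30}
insert 43 → {43, 30}
pop-max → 43; now {30}
pop-max → 30; now {}
insert 38 → {38}
insert 41 → {41, 38}
insert 33 → {41, 38, 33}
pop-max → 41; now {38, 33}
pop-max → 38; now {33}
insert 45 → {45, 33}
insert 42 → {45, 42, 33}
insert 28 → {45, 42, 33, 28}
pop-max → 45; now {42, 33, 28}
insert 49 → {49, 42, 33, 28}
insert 46 → {49, 46, 42, 33, 28}
insert 52 → {52, 49, 46, 42, 33, 28}
insert 32 → {52, 49, 46, 42, 33, 32, 28}
pop-max → 52; now {49, 46, 42, 33, 32, 28}
insert 29 → {49, 46, 42, 33, 32, 29, 28}
pop-max → 49; now {46, 42, 33, 32, 29, 28}
pop-max → 46; now {42, 33, 32, 29, 28}
pop-max → 42; now {33, 32, 29, 28}
insert 51 → {51, 33, 32, 29, 28}
pop-max → 51; now {33, 32, 29, 28}
pop-max → 33; now {32, 29, 28}
insert 35 → {35, 32, 29, 28}
pop-max → 35; now {32, 29, 28}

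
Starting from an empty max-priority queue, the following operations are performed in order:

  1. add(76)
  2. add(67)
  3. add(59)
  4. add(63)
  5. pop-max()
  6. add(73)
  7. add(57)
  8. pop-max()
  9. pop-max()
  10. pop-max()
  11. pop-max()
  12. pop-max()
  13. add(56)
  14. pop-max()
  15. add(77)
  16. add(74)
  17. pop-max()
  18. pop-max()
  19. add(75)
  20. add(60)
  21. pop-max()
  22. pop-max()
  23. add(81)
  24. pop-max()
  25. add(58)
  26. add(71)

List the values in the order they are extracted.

76 → 73 → 67 → 63 → 59 → 57 → 56 → 77 → 74 → 75 → 60 → 81

insert 76 → {76}
insert 67 → {76, 67}
insert 59 → {76, 67, 59}
insert 63 → {76, 67, 63, 59}
pop-max → 76; now {67, 63, 59}
insert 73 → {73, 67, 63, 59}
insert 57 → {73, 67, 63, 59, 57}
pop-max → 73; now {67, 63, 59, 57}
pop-max → 67; now {63, 59, 57}
pop-max → 63; now {59, 57}
pop-max → 59; now {57}
pop-max → 57; now {}
insert 56 → {56}
pop-max → 56; now {}
insert 77 → {77}
insert 74 → {77, 74}
pop-max → 77; now {74}
pop-max → 74; now {}
insert 75 → {75}
insert 60 → {75, 60}
pop-max → 75; now {60}
pop-max → 60; now {}
insert 81 → {81}
pop-max → 81; now {}
insert 58 → {58}
insert 71 → {71, 58}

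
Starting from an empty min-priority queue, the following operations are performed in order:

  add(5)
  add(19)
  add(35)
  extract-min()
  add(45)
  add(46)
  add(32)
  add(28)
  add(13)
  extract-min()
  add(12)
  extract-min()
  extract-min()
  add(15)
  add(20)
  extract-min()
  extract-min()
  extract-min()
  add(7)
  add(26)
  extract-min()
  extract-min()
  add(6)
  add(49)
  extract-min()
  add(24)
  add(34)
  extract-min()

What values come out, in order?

5 → 13 → 12 → 19 → 15 → 20 → 28 → 7 → 26 → 6 → 24

insert 5 → {5}
insert 19 → {5, 19}
insert 35 → {5, 19, 35}
extract-min → 5; now {19, 35}
insert 45 → {19, 35, 45}
insert 46 → {19, 35, 45, 46}
insert 32 → {19, 32, 35, 45, 46}
insert 28 → {19, 28, 32, 35, 45, 46}
insert 13 → {13, 19, 28, 32, 35, 45, 46}
extract-min → 13; now {19, 28, 32, 35, 45, 46}
insert 12 → {12, 19, 28, 32, 35, 45, 46}
extract-min → 12; now {19, 28, 32, 35, 45, 46}
extract-min → 19; now {28, 32, 35, 45, 46}
insert 15 → {15, 28, 32, 35, 45, 46}
insert 20 → {15, 20, 28, 32, 35, 45, 46}
extract-min → 15; now {20, 28, 32, 35, 45, 46}
extract-min → 20; now {28, 32, 35, 45, 46}
extract-min → 28; now {32, 35, 45, 46}
insert 7 → {7, 32, 35, 45, 46}
insert 26 → {7, 26, 32, 35, 45, 46}
extract-min → 7; now {26, 32, 35, 45, 46}
extract-min → 26; now {32, 35, 45, 46}
insert 6 → {6, 32, 35, 45, 46}
insert 49 → {6, 32, 35, 45, 46, 49}
extract-min → 6; now {32, 35, 45, 46, 49}
insert 24 → {24, 32, 35, 45, 46, 49}
insert 34 → {24, 32, 34, 35, 45, 46, 49}
extract-min → 24; now {32, 34, 35, 45, 46, 49}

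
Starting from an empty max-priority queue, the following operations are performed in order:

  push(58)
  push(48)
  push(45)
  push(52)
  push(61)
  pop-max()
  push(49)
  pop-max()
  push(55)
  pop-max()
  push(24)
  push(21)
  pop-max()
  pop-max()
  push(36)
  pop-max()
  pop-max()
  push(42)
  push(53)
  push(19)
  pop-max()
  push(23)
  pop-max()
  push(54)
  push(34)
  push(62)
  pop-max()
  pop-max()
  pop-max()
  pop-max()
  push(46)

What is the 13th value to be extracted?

34

insert 58 → {58}
insert 48 → {58, 48}
insert 45 → {58, 48, 45}
insert 52 → {58, 52, 48, 45}
insert 61 → {61, 58, 52, 48, 45}
pop-max → 61; now {58, 52, 48, 45}
insert 49 → {58, 52, 49, 48, 45}
pop-max → 58; now {52, 49, 48, 45}
insert 55 → {55, 52, 49, 48, 45}
pop-max → 55; now {52, 49, 48, 45}
insert 24 → {52, 49, 48, 45, 24}
insert 21 → {52, 49, 48, 45, 24, 21}
pop-max → 52; now {49, 48, 45, 24, 21}
pop-max → 49; now {48, 45, 24, 21}
insert 36 → {48, 45, 36, 24, 21}
pop-max → 48; now {45, 36, 24, 21}
pop-max → 45; now {36, 24, 21}
insert 42 → {42, 36, 24, 21}
insert 53 → {53, 42, 36, 24, 21}
insert 19 → {53, 42, 36, 24, 21, 19}
pop-max → 53; now {42, 36, 24, 21, 19}
insert 23 → {42, 36, 24, 23, 21, 19}
pop-max → 42; now {36, 24, 23, 21, 19}
insert 54 → {54, 36, 24, 23, 21, 19}
insert 34 → {54, 36, 34, 24, 23, 21, 19}
insert 62 → {62, 54, 36, 34, 24, 23, 21, 19}
pop-max → 62; now {54, 36, 34, 24, 23, 21, 19}
pop-max → 54; now {36, 34, 24, 23, 21, 19}
pop-max → 36; now {34, 24, 23, 21, 19}
pop-max → 34; now {24, 23, 21, 19}
insert 46 → {46, 24, 23, 21, 19}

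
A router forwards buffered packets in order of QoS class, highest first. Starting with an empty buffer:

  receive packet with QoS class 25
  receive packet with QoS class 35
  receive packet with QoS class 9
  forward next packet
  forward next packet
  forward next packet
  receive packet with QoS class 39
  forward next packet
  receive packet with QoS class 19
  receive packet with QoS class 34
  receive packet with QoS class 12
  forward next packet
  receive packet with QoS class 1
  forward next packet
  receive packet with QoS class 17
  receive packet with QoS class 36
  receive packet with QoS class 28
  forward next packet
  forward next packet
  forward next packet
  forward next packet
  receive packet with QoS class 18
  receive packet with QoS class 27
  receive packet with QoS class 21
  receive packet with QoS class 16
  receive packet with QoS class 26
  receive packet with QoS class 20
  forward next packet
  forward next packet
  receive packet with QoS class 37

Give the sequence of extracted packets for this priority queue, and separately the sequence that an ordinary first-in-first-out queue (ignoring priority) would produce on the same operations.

priority queue: 35 → 25 → 9 → 39 → 34 → 19 → 36 → 28 → 17 → 12 → 27 → 26; FIFO queue: 25, 35, 9, 39, 19, 34, 12, 1, 17, 36, 28, 18

insert 25 → {25}
insert 35 → {35, 25}
insert 9 → {35, 25, 9}
forward next packet → 35; now {25, 9}
forward next packet → 25; now {9}
forward next packet → 9; now {}
insert 39 → {39}
forward next packet → 39; now {}
insert 19 → {19}
insert 34 → {34, 19}
insert 12 → {34, 19, 12}
forward next packet → 34; now {19, 12}
insert 1 → {19, 12, 1}
forward next packet → 19; now {12, 1}
insert 17 → {17, 12, 1}
insert 36 → {36, 17, 12, 1}
insert 28 → {36, 28, 17, 12, 1}
forward next packet → 36; now {28, 17, 12, 1}
forward next packet → 28; now {17, 12, 1}
forward next packet → 17; now {12, 1}
forward next packet → 12; now {1}
insert 18 → {18, 1}
insert 27 → {27, 18, 1}
insert 21 → {27, 21, 18, 1}
insert 16 → {27, 21, 18, 16, 1}
insert 26 → {27, 26, 21, 18, 16, 1}
insert 20 → {27, 26, 21, 20, 18, 16, 1}
forward next packet → 27; now {26, 21, 20, 18, 16, 1}
forward next packet → 26; now {21, 20, 18, 16, 1}
insert 37 → {37, 21, 20, 18, 16, 1}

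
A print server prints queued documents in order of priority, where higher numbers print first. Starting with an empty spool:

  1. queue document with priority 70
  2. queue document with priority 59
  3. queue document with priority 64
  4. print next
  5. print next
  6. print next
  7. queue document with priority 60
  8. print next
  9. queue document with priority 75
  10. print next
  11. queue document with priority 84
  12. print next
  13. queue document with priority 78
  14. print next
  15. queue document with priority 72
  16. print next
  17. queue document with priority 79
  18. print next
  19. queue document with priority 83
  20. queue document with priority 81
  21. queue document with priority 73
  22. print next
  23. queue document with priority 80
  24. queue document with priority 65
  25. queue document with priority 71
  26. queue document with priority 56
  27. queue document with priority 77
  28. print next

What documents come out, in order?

70 → 64 → 59 → 60 → 75 → 84 → 78 → 72 → 79 → 83 → 81

insert 70 → {70}
insert 59 → {70, 59}
insert 64 → {70, 64, 59}
print next → 70; now {64, 59}
print next → 64; now {59}
print next → 59; now {}
insert 60 → {60}
print next → 60; now {}
insert 75 → {75}
print next → 75; now {}
insert 84 → {84}
print next → 84; now {}
insert 78 → {78}
print next → 78; now {}
insert 72 → {72}
print next → 72; now {}
insert 79 → {79}
print next → 79; now {}
insert 83 → {83}
insert 81 → {83, 81}
insert 73 → {83, 81, 73}
print next → 83; now {81, 73}
insert 80 → {81, 80, 73}
insert 65 → {81, 80, 73, 65}
insert 71 → {81, 80, 73, 71, 65}
insert 56 → {81, 80, 73, 71, 65, 56}
insert 77 → {81, 80, 77, 73, 71, 65, 56}
print next → 81; now {80, 77, 73, 71, 65, 56}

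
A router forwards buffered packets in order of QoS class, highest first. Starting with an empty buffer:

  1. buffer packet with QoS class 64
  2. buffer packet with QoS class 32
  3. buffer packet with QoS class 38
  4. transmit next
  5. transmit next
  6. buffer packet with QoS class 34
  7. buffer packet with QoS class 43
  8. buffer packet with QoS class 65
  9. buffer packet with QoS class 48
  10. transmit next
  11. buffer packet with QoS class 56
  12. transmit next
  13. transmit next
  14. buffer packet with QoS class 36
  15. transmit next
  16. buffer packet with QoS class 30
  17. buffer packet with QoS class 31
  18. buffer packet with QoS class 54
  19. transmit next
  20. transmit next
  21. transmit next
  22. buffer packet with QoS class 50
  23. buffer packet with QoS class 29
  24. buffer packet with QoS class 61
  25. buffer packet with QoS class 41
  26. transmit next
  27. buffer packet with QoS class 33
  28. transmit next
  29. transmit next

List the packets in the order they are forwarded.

64 → 38 → 65 → 56 → 48 → 43 → 54 → 36 → 34 → 61 → 50 → 41

insert 64 → {64}
insert 32 → {64, 32}
insert 38 → {64, 38, 32}
transmit next → 64; now {38, 32}
transmit next → 38; now {32}
insert 34 → {34, 32}
insert 43 → {43, 34, 32}
insert 65 → {65, 43, 34, 32}
insert 48 → {65, 48, 43, 34, 32}
transmit next → 65; now {48, 43, 34, 32}
insert 56 → {56, 48, 43, 34, 32}
transmit next → 56; now {48, 43, 34, 32}
transmit next → 48; now {43, 34, 32}
insert 36 → {43, 36, 34, 32}
transmit next → 43; now {36, 34, 32}
insert 30 → {36, 34, 32, 30}
insert 31 → {36, 34, 32, 31, 30}
insert 54 → {54, 36, 34, 32, 31, 30}
transmit next → 54; now {36, 34, 32, 31, 30}
transmit next → 36; now {34, 32, 31, 30}
transmit next → 34; now {32, 31, 30}
insert 50 → {50, 32, 31, 30}
insert 29 → {50, 32, 31, 30, 29}
insert 61 → {61, 50, 32, 31, 30, 29}
insert 41 → {61, 50, 41, 32, 31, 30, 29}
transmit next → 61; now {50, 41, 32, 31, 30, 29}
insert 33 → {50, 41, 33, 32, 31, 30, 29}
transmit next → 50; now {41, 33, 32, 31, 30, 29}
transmit next → 41; now {33, 32, 31, 30, 29}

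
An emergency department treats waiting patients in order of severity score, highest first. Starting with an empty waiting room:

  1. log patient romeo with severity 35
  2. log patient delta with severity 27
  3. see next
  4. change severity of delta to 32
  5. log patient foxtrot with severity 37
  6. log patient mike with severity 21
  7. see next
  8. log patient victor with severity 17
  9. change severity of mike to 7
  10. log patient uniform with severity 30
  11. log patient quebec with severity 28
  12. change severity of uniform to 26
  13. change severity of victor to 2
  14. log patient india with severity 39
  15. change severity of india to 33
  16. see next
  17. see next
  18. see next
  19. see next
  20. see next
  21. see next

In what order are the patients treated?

add romeo (severity 35) → {romeo:35}
add delta (severity 27) → {romeo:35, delta:27}
see next → romeo; now {delta:27}
update delta to severity 32 → {delta:32}
add foxtrot (severity 37) → {foxtrot:37, delta:32}
add mike (severity 21) → {foxtrot:37, delta:32, mike:21}
see next → foxtrot; now {delta:32, mike:21}
add victor (severity 17) → {delta:32, mike:21, victor:17}
update mike to severity 7 → {delta:32, victor:17, mike:7}
add uniform (severity 30) → {delta:32, uniform:30, victor:17, mike:7}
add quebec (severity 28) → {delta:32, uniform:30, quebec:28, victor:17, mike:7}
update uniform to severity 26 → {delta:32, quebec:28, uniform:26, victor:17, mike:7}
update victor to severity 2 → {delta:32, quebec:28, uniform:26, mike:7, victor:2}
add india (severity 39) → {india:39, delta:32, quebec:28, uniform:26, mike:7, victor:2}
update india to severity 33 → {india:33, delta:32, quebec:28, uniform:26, mike:7, victor:2}
see next → india; now {delta:32, quebec:28, uniform:26, mike:7, victor:2}
see next → delta; now {quebec:28, uniform:26, mike:7, victor:2}
see next → quebec; now {uniform:26, mike:7, victor:2}
see next → uniform; now {mike:7, victor:2}
see next → mike; now {victor:2}
see next → victor; now {}

romeo → foxtrot → india → delta → quebec → uniform → mike → victor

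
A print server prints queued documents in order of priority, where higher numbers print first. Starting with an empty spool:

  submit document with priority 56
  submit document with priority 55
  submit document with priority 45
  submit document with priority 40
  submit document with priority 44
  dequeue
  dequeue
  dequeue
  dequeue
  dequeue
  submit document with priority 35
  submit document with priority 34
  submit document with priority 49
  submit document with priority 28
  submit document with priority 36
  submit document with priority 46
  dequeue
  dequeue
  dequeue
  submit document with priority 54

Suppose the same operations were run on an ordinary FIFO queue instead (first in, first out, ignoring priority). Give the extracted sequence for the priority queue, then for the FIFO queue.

priority queue: 56, 55, 45, 44, 40, 49, 46, 36; FIFO queue: 56 → 55 → 45 → 40 → 44 → 35 → 34 → 49

insert 56 → {56}
insert 55 → {56, 55}
insert 45 → {56, 55, 45}
insert 40 → {56, 55, 45, 40}
insert 44 → {56, 55, 45, 44, 40}
dequeue → 56; now {55, 45, 44, 40}
dequeue → 55; now {45, 44, 40}
dequeue → 45; now {44, 40}
dequeue → 44; now {40}
dequeue → 40; now {}
insert 35 → {35}
insert 34 → {35, 34}
insert 49 → {49, 35, 34}
insert 28 → {49, 35, 34, 28}
insert 36 → {49, 36, 35, 34, 28}
insert 46 → {49, 46, 36, 35, 34, 28}
dequeue → 49; now {46, 36, 35, 34, 28}
dequeue → 46; now {36, 35, 34, 28}
dequeue → 36; now {35, 34, 28}
insert 54 → {54, 35, 34, 28}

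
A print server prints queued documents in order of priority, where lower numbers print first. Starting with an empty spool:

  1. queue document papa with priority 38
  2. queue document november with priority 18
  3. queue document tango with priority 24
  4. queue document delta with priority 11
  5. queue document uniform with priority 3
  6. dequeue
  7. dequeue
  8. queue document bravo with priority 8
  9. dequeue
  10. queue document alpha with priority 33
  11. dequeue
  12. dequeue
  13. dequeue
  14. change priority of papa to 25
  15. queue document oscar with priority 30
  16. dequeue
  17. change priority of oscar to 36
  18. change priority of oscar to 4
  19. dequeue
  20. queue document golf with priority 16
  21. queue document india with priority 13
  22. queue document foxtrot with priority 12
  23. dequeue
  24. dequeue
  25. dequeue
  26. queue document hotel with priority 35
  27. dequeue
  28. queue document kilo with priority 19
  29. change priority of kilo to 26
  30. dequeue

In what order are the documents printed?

uniform → delta → bravo → november → tango → alpha → papa → oscar → foxtrot → india → golf → hotel → kilo

add papa (priority 38) → {papa:38}
add november (priority 18) → {november:18, papa:38}
add tango (priority 24) → {november:18, tango:24, papa:38}
add delta (priority 11) → {delta:11, november:18, tango:24, papa:38}
add uniform (priority 3) → {uniform:3, delta:11, november:18, tango:24, papa:38}
dequeue → uniform; now {delta:11, november:18, tango:24, papa:38}
dequeue → delta; now {november:18, tango:24, papa:38}
add bravo (priority 8) → {bravo:8, november:18, tango:24, papa:38}
dequeue → bravo; now {november:18, tango:24, papa:38}
add alpha (priority 33) → {november:18, tango:24, alpha:33, papa:38}
dequeue → november; now {tango:24, alpha:33, papa:38}
dequeue → tango; now {alpha:33, papa:38}
dequeue → alpha; now {papa:38}
update papa to priority 25 → {papa:25}
add oscar (priority 30) → {papa:25, oscar:30}
dequeue → papa; now {oscar:30}
update oscar to priority 36 → {oscar:36}
update oscar to priority 4 → {oscar:4}
dequeue → oscar; now {}
add golf (priority 16) → {golf:16}
add india (priority 13) → {india:13, golf:16}
add foxtrot (priority 12) → {foxtrot:12, india:13, golf:16}
dequeue → foxtrot; now {india:13, golf:16}
dequeue → india; now {golf:16}
dequeue → golf; now {}
add hotel (priority 35) → {hotel:35}
dequeue → hotel; now {}
add kilo (priority 19) → {kilo:19}
update kilo to priority 26 → {kilo:26}
dequeue → kilo; now {}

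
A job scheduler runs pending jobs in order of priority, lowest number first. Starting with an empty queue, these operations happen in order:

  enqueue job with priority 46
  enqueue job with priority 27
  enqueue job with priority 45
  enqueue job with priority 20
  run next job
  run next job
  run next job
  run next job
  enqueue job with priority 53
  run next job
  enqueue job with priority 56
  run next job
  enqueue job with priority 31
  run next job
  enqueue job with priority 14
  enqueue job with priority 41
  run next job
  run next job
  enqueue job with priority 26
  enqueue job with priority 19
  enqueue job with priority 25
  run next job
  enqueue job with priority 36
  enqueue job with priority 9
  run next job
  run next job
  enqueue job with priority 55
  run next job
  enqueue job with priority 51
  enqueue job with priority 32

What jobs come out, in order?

20 → 27 → 45 → 46 → 53 → 56 → 31 → 14 → 41 → 19 → 9 → 25 → 26

insert 46 → {46}
insert 27 → {27, 46}
insert 45 → {27, 45, 46}
insert 20 → {20, 27, 45, 46}
run next job → 20; now {27, 45, 46}
run next job → 27; now {45, 46}
run next job → 45; now {46}
run next job → 46; now {}
insert 53 → {53}
run next job → 53; now {}
insert 56 → {56}
run next job → 56; now {}
insert 31 → {31}
run next job → 31; now {}
insert 14 → {14}
insert 41 → {14, 41}
run next job → 14; now {41}
run next job → 41; now {}
insert 26 → {26}
insert 19 → {19, 26}
insert 25 → {19, 25, 26}
run next job → 19; now {25, 26}
insert 36 → {25, 26, 36}
insert 9 → {9, 25, 26, 36}
run next job → 9; now {25, 26, 36}
run next job → 25; now {26, 36}
insert 55 → {26, 36, 55}
run next job → 26; now {36, 55}
insert 51 → {36, 51, 55}
insert 32 → {32, 36, 51, 55}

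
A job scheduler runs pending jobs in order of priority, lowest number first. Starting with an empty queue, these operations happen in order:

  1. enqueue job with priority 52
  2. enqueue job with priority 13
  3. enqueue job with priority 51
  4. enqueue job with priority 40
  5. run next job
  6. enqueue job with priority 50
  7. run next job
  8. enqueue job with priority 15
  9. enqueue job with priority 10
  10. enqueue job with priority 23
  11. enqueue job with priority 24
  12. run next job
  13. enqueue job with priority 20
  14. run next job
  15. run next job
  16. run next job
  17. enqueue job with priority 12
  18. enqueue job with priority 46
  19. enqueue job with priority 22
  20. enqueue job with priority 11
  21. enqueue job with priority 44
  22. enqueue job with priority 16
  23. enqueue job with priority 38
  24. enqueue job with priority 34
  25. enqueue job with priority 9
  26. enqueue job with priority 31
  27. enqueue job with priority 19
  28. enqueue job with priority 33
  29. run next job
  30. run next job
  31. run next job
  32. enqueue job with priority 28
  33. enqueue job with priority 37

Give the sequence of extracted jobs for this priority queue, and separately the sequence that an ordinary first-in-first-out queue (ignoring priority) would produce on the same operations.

insert 52 → {52}
insert 13 → {13, 52}
insert 51 → {13, 51, 52}
insert 40 → {13, 40, 51, 52}
run next job → 13; now {40, 51, 52}
insert 50 → {40, 50, 51, 52}
run next job → 40; now {50, 51, 52}
insert 15 → {15, 50, 51, 52}
insert 10 → {10, 15, 50, 51, 52}
insert 23 → {10, 15, 23, 50, 51, 52}
insert 24 → {10, 15, 23, 24, 50, 51, 52}
run next job → 10; now {15, 23, 24, 50, 51, 52}
insert 20 → {15, 20, 23, 24, 50, 51, 52}
run next job → 15; now {20, 23, 24, 50, 51, 52}
run next job → 20; now {23, 24, 50, 51, 52}
run next job → 23; now {24, 50, 51, 52}
insert 12 → {12, 24, 50, 51, 52}
insert 46 → {12, 24, 46, 50, 51, 52}
insert 22 → {12, 22, 24, 46, 50, 51, 52}
insert 11 → {11, 12, 22, 24, 46, 50, 51, 52}
insert 44 → {11, 12, 22, 24, 44, 46, 50, 51, 52}
insert 16 → {11, 12, 16, 22, 24, 44, 46, 50, 51, 52}
insert 38 → {11, 12, 16, 22, 24, 38, 44, 46, 50, 51, 52}
insert 34 → {11, 12, 16, 22, 24, 34, 38, 44, 46, 50, 51, 52}
insert 9 → {9, 11, 12, 16, 22, 24, 34, 38, 44, 46, 50, 51, 52}
insert 31 → {9, 11, 12, 16, 22, 24, 31, 34, 38, 44, 46, 50, 51, 52}
insert 19 → {9, 11, 12, 16, 19, 22, 24, 31, 34, 38, 44, 46, 50, 51, 52}
insert 33 → {9, 11, 12, 16, 19, 22, 24, 31, 33, 34, 38, 44, 46, 50, 51, 52}
run next job → 9; now {11, 12, 16, 19, 22, 24, 31, 33, 34, 38, 44, 46, 50, 51, 52}
run next job → 11; now {12, 16, 19, 22, 24, 31, 33, 34, 38, 44, 46, 50, 51, 52}
run next job → 12; now {16, 19, 22, 24, 31, 33, 34, 38, 44, 46, 50, 51, 52}
insert 28 → {16, 19, 22, 24, 28, 31, 33, 34, 38, 44, 46, 50, 51, 52}
insert 37 → {16, 19, 22, 24, 28, 31, 33, 34, 37, 38, 44, 46, 50, 51, 52}

priority queue: 13, 40, 10, 15, 20, 23, 9, 11, 12; FIFO queue: [52, 13, 51, 40, 50, 15, 10, 23, 24]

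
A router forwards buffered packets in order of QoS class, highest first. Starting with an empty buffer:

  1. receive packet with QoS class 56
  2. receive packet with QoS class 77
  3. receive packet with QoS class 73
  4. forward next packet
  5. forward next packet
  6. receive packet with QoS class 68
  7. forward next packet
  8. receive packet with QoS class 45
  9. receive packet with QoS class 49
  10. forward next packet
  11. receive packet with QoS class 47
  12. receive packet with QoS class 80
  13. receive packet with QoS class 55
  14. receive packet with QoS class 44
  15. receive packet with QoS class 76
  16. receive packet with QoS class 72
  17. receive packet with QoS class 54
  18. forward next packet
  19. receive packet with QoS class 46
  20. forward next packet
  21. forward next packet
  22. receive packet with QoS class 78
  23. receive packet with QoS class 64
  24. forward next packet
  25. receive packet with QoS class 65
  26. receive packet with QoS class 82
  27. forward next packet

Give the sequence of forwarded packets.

insert 56 → {56}
insert 77 → {77, 56}
insert 73 → {77, 73, 56}
forward next packet → 77; now {73, 56}
forward next packet → 73; now {56}
insert 68 → {68, 56}
forward next packet → 68; now {56}
insert 45 → {56, 45}
insert 49 → {56, 49, 45}
forward next packet → 56; now {49, 45}
insert 47 → {49, 47, 45}
insert 80 → {80, 49, 47, 45}
insert 55 → {80, 55, 49, 47, 45}
insert 44 → {80, 55, 49, 47, 45, 44}
insert 76 → {80, 76, 55, 49, 47, 45, 44}
insert 72 → {80, 76, 72, 55, 49, 47, 45, 44}
insert 54 → {80, 76, 72, 55, 54, 49, 47, 45, 44}
forward next packet → 80; now {76, 72, 55, 54, 49, 47, 45, 44}
insert 46 → {76, 72, 55, 54, 49, 47, 46, 45, 44}
forward next packet → 76; now {72, 55, 54, 49, 47, 46, 45, 44}
forward next packet → 72; now {55, 54, 49, 47, 46, 45, 44}
insert 78 → {78, 55, 54, 49, 47, 46, 45, 44}
insert 64 → {78, 64, 55, 54, 49, 47, 46, 45, 44}
forward next packet → 78; now {64, 55, 54, 49, 47, 46, 45, 44}
insert 65 → {65, 64, 55, 54, 49, 47, 46, 45, 44}
insert 82 → {82, 65, 64, 55, 54, 49, 47, 46, 45, 44}
forward next packet → 82; now {65, 64, 55, 54, 49, 47, 46, 45, 44}

77 → 73 → 68 → 56 → 80 → 76 → 72 → 78 → 82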